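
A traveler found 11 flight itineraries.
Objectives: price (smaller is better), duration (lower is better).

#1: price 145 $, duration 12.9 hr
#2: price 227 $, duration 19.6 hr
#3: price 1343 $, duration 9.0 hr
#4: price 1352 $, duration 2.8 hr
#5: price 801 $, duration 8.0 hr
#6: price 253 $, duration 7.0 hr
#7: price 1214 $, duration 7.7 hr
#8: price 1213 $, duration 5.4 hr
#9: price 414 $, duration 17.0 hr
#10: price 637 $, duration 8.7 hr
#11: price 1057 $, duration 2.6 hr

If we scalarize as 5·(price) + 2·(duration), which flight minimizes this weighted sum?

#1: 5·145 + 2·12.9 = 750.8
#2: 5·227 + 2·19.6 = 1174.2
#3: 5·1343 + 2·9.0 = 6733.0
#4: 5·1352 + 2·2.8 = 6765.6
#5: 5·801 + 2·8.0 = 4021.0
#6: 5·253 + 2·7.0 = 1279.0
#7: 5·1214 + 2·7.7 = 6085.4
#8: 5·1213 + 2·5.4 = 6075.8
#9: 5·414 + 2·17.0 = 2104.0
#10: 5·637 + 2·8.7 = 3202.4
#11: 5·1057 + 2·2.6 = 5290.2
Lowest: #1 at 750.8.

#1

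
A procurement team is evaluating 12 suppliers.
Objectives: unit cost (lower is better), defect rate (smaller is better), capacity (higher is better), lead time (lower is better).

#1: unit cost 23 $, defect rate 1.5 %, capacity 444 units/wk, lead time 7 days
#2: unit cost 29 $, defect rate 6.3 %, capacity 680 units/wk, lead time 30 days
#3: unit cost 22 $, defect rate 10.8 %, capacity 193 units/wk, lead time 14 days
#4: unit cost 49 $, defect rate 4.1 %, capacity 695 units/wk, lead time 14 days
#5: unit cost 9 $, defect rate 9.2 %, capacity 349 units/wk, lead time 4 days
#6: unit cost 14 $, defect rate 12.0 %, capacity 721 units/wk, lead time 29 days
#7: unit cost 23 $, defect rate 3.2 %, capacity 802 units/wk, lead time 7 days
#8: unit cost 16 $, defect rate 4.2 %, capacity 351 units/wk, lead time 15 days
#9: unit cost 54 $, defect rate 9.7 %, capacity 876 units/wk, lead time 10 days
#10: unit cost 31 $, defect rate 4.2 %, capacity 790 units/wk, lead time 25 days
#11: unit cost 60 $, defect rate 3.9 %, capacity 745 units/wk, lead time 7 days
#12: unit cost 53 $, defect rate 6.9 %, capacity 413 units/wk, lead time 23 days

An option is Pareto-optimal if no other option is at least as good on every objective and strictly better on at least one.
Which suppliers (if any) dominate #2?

#7

#7: unit cost 23≤29, defect rate 3.2≤6.3, capacity 802≥680, lead time 7≤30 — dominates #2.
Others (#1, #3, #4, #5, #6, #8, #9, #10, #11, #12) are each worse than #2 on at least one objective.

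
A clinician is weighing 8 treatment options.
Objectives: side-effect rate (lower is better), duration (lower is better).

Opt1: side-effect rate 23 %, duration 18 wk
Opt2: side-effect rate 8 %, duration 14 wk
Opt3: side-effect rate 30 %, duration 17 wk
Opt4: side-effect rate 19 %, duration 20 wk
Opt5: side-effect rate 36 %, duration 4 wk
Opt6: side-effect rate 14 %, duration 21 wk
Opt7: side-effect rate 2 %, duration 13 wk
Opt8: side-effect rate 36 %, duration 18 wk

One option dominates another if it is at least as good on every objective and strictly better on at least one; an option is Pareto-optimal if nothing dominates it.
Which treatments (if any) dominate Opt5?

Opt1: worse on duration (18 vs 4).
Opt2: worse on duration (14 vs 4).
Opt3: worse on duration (17 vs 4).
Opt4: worse on duration (20 vs 4).
Opt6: worse on duration (21 vs 4).
Opt7: worse on duration (13 vs 4).
Opt8: worse on duration (18 vs 4).
No option dominates Opt5.

none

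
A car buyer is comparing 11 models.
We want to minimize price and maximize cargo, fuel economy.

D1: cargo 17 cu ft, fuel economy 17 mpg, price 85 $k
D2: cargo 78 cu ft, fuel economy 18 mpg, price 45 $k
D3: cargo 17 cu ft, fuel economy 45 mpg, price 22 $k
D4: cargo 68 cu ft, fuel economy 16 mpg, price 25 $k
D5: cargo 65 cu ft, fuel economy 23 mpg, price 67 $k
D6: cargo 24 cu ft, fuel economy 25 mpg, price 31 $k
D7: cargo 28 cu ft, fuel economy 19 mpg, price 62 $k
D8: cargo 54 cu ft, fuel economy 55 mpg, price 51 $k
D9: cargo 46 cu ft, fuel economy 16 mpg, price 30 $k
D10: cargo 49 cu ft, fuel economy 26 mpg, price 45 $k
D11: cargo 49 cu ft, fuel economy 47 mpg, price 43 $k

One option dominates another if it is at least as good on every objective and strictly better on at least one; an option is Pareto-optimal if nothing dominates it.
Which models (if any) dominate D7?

D8: cargo 54≥28, fuel economy 55≥19, price 51≤62 — dominates D7.
D10: cargo 49≥28, fuel economy 26≥19, price 45≤62 — dominates D7.
D11: cargo 49≥28, fuel economy 47≥19, price 43≤62 — dominates D7.
Others (D1, D2, D3, D4, D5, D6, D9) are each worse than D7 on at least one objective.

D8, D10, D11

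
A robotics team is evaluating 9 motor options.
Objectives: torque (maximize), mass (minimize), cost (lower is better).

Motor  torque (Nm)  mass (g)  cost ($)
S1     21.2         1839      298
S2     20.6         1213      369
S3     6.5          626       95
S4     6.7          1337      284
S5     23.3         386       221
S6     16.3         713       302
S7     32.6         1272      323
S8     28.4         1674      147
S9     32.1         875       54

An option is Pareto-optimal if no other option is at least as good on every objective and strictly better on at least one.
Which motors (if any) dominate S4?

S5: torque 23.3≥6.7, mass 386≤1337, cost 221≤284 — dominates S4.
S9: torque 32.1≥6.7, mass 875≤1337, cost 54≤284 — dominates S4.
Others (S1, S2, S3, S6, S7, S8) are each worse than S4 on at least one objective.

S5, S9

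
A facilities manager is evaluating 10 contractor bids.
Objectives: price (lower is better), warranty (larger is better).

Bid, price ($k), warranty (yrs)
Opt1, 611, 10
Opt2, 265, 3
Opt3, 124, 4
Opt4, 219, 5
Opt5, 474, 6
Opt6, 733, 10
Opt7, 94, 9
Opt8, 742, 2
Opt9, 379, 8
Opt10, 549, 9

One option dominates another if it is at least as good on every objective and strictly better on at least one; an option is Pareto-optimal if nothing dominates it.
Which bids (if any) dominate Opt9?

Opt7

Opt7: price 94≤379, warranty 9≥8 — dominates Opt9.
Others (Opt1, Opt2, Opt3, Opt4, Opt5, Opt6, Opt8, Opt10) are each worse than Opt9 on at least one objective.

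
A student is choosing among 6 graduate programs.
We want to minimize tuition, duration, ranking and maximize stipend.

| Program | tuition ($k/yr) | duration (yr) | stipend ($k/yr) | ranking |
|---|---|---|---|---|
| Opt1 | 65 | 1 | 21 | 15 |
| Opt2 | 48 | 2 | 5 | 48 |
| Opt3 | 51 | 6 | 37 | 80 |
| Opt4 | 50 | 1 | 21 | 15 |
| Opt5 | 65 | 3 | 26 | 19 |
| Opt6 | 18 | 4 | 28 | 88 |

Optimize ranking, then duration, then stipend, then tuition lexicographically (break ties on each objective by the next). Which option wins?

First minimize ranking: best is 15, kept {Opt1, Opt4}.
Then minimize duration: best is 1, kept {Opt1, Opt4}.
Then maximize stipend: best is 21, kept {Opt1, Opt4}.
Then minimize tuition: best is 50, kept {Opt4}.

Opt4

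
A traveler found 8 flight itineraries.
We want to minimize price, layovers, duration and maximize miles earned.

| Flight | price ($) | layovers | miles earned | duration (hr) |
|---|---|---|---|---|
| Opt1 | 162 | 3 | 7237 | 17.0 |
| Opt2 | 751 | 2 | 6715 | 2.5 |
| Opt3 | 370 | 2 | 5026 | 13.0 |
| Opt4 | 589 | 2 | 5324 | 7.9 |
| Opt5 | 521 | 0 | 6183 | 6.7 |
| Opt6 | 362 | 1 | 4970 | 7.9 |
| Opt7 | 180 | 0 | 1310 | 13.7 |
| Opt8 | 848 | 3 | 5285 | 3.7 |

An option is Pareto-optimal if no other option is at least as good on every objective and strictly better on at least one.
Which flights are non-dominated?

Opt1, Opt2, Opt3, Opt5, Opt6, Opt7

Opt1: not dominated (best price).
Opt2: not dominated (best duration).
Opt3: not dominated.
Opt4: dominated by Opt5 (price 521≤589, layovers 0≤2, miles earned 6183≥5324, duration 6.7≤7.9).
Opt5: not dominated.
Opt6: not dominated.
Opt7: not dominated.
Opt8: dominated by Opt2 (price 751≤848, layovers 2≤3, miles earned 6715≥5285, duration 2.5≤3.7).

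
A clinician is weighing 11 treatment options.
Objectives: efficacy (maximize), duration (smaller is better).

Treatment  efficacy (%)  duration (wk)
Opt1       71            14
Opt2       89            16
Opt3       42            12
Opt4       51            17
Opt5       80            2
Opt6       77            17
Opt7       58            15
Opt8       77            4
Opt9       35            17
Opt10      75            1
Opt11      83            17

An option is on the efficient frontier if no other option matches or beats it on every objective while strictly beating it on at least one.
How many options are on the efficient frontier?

3

Opt1: dominated by Opt5 (efficacy 80≥71, duration 2≤14).
Opt2: not dominated (best efficacy).
Opt3: dominated by Opt5 (efficacy 80≥42, duration 2≤12).
Opt4: dominated by Opt1 (efficacy 71≥51, duration 14≤17).
Opt5: not dominated.
Opt6: dominated by Opt2 (efficacy 89≥77, duration 16≤17).
Opt7: dominated by Opt1 (efficacy 71≥58, duration 14≤15).
Opt8: dominated by Opt5 (efficacy 80≥77, duration 2≤4).
Opt9: dominated by Opt1 (efficacy 71≥35, duration 14≤17).
Opt10: not dominated (best duration).
Opt11: dominated by Opt2 (efficacy 89≥83, duration 16≤17).
Pareto-optimal: Opt2, Opt5, Opt10 → 3.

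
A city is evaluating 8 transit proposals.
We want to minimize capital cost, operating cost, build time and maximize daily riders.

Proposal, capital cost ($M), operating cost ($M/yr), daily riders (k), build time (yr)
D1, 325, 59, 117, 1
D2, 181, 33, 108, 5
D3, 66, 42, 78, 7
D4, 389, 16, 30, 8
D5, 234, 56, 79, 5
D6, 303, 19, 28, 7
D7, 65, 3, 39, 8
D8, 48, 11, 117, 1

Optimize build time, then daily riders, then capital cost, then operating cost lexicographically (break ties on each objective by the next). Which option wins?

D8

First minimize build time: best is 1, kept {D1, D8}.
Then maximize daily riders: best is 117, kept {D1, D8}.
Then minimize capital cost: best is 48, kept {D8}.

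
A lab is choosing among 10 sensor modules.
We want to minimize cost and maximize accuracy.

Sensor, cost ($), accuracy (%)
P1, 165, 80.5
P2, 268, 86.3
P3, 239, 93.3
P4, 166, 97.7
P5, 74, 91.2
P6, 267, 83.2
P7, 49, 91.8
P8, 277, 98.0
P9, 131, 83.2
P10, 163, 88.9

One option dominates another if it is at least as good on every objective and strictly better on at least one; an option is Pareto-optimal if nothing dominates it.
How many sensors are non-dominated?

P1: dominated by P5 (cost 74≤165, accuracy 91.2≥80.5).
P2: dominated by P3 (cost 239≤268, accuracy 93.3≥86.3).
P3: dominated by P4 (cost 166≤239, accuracy 97.7≥93.3).
P4: not dominated.
P5: dominated by P7 (cost 49≤74, accuracy 91.8≥91.2).
P6: dominated by P3 (cost 239≤267, accuracy 93.3≥83.2).
P7: not dominated (best cost).
P8: not dominated (best accuracy).
P9: dominated by P5 (cost 74≤131, accuracy 91.2≥83.2).
P10: dominated by P5 (cost 74≤163, accuracy 91.2≥88.9).
Pareto-optimal: P4, P7, P8 → 3.

3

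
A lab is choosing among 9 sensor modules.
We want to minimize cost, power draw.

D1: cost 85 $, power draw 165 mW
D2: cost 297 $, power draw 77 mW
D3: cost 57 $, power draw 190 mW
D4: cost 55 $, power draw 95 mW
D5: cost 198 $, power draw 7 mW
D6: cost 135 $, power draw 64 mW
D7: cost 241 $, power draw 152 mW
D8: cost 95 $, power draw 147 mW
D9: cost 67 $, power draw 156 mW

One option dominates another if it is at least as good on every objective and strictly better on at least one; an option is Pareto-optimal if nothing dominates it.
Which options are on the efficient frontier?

D1: dominated by D4 (cost 55≤85, power draw 95≤165).
D2: dominated by D5 (cost 198≤297, power draw 7≤77).
D3: dominated by D4 (cost 55≤57, power draw 95≤190).
D4: not dominated (best cost).
D5: not dominated (best power draw).
D6: not dominated.
D7: dominated by D4 (cost 55≤241, power draw 95≤152).
D8: dominated by D4 (cost 55≤95, power draw 95≤147).
D9: dominated by D4 (cost 55≤67, power draw 95≤156).

D4, D5, D6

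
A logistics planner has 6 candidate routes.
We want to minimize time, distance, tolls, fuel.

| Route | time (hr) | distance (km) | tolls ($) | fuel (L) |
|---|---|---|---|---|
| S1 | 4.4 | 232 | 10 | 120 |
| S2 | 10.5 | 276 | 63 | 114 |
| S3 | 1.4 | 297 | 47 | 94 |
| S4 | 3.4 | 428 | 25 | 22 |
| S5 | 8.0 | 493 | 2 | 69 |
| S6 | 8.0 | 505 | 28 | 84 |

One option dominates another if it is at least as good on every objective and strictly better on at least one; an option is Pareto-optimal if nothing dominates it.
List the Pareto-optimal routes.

S1, S2, S3, S4, S5

S1: not dominated (best distance).
S2: not dominated.
S3: not dominated (best time).
S4: not dominated (best fuel).
S5: not dominated (best tolls).
S6: dominated by S4 (time 3.4≤8.0, distance 428≤505, tolls 25≤28, fuel 22≤84).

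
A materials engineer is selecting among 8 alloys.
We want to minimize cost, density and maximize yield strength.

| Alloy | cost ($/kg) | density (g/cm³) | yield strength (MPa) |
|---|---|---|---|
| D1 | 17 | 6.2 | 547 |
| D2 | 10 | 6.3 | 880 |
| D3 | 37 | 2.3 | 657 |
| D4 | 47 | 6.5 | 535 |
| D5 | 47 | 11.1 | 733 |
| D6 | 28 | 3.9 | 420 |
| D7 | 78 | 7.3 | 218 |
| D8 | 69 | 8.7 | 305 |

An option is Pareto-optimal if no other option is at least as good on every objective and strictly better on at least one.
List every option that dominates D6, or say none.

D1: worse on density (6.2 vs 3.9).
D2: worse on density (6.3 vs 3.9).
D3: worse on cost (37 vs 28).
D4: worse on cost (47 vs 28).
D5: worse on cost (47 vs 28).
D7: worse on cost (78 vs 28).
D8: worse on cost (69 vs 28).
No option dominates D6.

none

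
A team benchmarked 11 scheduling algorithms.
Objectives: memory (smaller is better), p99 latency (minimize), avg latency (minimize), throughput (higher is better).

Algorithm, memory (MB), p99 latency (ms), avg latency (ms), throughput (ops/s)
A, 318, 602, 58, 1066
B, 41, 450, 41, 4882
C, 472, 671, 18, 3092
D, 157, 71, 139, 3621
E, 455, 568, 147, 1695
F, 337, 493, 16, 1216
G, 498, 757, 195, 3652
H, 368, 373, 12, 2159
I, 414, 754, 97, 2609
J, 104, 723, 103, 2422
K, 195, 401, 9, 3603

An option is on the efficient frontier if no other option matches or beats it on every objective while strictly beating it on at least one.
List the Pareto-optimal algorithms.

A: dominated by B (memory 41≤318, p99 latency 450≤602, avg latency 41≤58, throughput 4882≥1066).
B: not dominated (best memory).
C: dominated by K (memory 195≤472, p99 latency 401≤671, avg latency 9≤18, throughput 3603≥3092).
D: not dominated (best p99 latency).
E: dominated by B (memory 41≤455, p99 latency 450≤568, avg latency 41≤147, throughput 4882≥1695).
F: dominated by K (memory 195≤337, p99 latency 401≤493, avg latency 9≤16, throughput 3603≥1216).
G: dominated by B (memory 41≤498, p99 latency 450≤757, avg latency 41≤195, throughput 4882≥3652).
H: not dominated.
I: dominated by B (memory 41≤414, p99 latency 450≤754, avg latency 41≤97, throughput 4882≥2609).
J: dominated by B (memory 41≤104, p99 latency 450≤723, avg latency 41≤103, throughput 4882≥2422).
K: not dominated (best avg latency).

B, D, H, K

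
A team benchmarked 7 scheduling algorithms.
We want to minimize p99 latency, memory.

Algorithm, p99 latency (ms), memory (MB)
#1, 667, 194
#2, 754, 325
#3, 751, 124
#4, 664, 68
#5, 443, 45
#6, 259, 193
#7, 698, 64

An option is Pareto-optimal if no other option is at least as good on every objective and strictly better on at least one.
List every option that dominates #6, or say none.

none

#1: worse on p99 latency (667 vs 259).
#2: worse on p99 latency (754 vs 259).
#3: worse on p99 latency (751 vs 259).
#4: worse on p99 latency (664 vs 259).
#5: worse on p99 latency (443 vs 259).
#7: worse on p99 latency (698 vs 259).
No option dominates #6.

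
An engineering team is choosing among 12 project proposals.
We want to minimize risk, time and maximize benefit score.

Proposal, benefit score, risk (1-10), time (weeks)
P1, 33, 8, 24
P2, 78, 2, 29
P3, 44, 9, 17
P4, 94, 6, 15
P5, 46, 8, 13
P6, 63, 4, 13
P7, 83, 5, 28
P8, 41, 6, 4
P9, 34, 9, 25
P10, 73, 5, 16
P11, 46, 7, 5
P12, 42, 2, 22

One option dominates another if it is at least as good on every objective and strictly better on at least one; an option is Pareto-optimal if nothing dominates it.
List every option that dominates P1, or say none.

P4, P5, P6, P8, P10, P11, P12

P4: benefit score 94≥33, risk 6≤8, time 15≤24 — dominates P1.
P5: benefit score 46≥33, risk 8≤8, time 13≤24 — dominates P1.
P6: benefit score 63≥33, risk 4≤8, time 13≤24 — dominates P1.
P8: benefit score 41≥33, risk 6≤8, time 4≤24 — dominates P1.
P10: benefit score 73≥33, risk 5≤8, time 16≤24 — dominates P1.
P11: benefit score 46≥33, risk 7≤8, time 5≤24 — dominates P1.
P12: benefit score 42≥33, risk 2≤8, time 22≤24 — dominates P1.
Others (P2, P3, P7, P9) are each worse than P1 on at least one objective.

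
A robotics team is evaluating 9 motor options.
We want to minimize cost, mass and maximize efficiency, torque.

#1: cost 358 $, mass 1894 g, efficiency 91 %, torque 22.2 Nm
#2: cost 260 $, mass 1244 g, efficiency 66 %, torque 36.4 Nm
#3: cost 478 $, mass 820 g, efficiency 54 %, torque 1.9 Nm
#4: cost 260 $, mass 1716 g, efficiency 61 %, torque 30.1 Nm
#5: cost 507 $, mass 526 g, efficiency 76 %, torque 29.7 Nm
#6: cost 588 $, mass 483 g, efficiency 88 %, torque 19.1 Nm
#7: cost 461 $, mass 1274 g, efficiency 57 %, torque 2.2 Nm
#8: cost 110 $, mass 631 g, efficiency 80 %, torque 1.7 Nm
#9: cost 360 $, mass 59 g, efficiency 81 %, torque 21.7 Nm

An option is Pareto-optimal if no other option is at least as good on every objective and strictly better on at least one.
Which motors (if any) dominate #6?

#1: worse on mass (1894 vs 483).
#2: worse on mass (1244 vs 483).
#3: worse on mass (820 vs 483).
#4: worse on mass (1716 vs 483).
#5: worse on mass (526 vs 483).
#7: worse on mass (1274 vs 483).
#8: worse on mass (631 vs 483).
#9: worse on efficiency (81 vs 88).
No option dominates #6.

none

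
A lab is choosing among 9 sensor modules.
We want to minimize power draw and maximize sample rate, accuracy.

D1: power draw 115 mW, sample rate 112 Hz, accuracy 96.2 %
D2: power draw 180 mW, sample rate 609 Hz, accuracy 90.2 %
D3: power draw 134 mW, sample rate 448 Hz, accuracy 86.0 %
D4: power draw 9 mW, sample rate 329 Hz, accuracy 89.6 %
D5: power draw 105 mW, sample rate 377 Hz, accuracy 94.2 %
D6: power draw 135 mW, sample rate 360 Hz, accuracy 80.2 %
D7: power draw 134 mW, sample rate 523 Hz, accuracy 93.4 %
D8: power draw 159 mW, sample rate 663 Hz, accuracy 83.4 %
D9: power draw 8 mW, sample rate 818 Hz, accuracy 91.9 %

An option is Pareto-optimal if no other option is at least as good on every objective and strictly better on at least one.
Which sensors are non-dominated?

D1: not dominated (best accuracy).
D2: dominated by D9 (power draw 8≤180, sample rate 818≥609, accuracy 91.9≥90.2).
D3: dominated by D7 (power draw 134≤134, sample rate 523≥448, accuracy 93.4≥86.0).
D4: dominated by D9 (power draw 8≤9, sample rate 818≥329, accuracy 91.9≥89.6).
D5: not dominated.
D6: dominated by D3 (power draw 134≤135, sample rate 448≥360, accuracy 86.0≥80.2).
D7: not dominated.
D8: dominated by D9 (power draw 8≤159, sample rate 818≥663, accuracy 91.9≥83.4).
D9: not dominated (best power draw).

D1, D5, D7, D9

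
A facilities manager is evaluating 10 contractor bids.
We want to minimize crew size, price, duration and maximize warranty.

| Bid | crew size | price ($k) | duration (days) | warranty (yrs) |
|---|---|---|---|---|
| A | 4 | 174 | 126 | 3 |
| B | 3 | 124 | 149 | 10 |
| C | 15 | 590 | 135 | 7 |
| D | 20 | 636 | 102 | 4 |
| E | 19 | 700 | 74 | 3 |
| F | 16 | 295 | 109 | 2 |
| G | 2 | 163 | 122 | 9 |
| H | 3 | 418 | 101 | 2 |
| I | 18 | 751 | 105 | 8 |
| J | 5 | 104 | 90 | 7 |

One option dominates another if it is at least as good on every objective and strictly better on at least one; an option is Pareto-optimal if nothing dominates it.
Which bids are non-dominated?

A: dominated by G (crew size 2≤4, price 163≤174, duration 122≤126, warranty 9≥3).
B: not dominated (best warranty).
C: dominated by G (crew size 2≤15, price 163≤590, duration 122≤135, warranty 9≥7).
D: dominated by J (crew size 5≤20, price 104≤636, duration 90≤102, warranty 7≥4).
E: not dominated (best duration).
F: dominated by J (crew size 5≤16, price 104≤295, duration 90≤109, warranty 7≥2).
G: not dominated (best crew size).
H: not dominated.
I: not dominated.
J: not dominated (best price).

B, E, G, H, I, J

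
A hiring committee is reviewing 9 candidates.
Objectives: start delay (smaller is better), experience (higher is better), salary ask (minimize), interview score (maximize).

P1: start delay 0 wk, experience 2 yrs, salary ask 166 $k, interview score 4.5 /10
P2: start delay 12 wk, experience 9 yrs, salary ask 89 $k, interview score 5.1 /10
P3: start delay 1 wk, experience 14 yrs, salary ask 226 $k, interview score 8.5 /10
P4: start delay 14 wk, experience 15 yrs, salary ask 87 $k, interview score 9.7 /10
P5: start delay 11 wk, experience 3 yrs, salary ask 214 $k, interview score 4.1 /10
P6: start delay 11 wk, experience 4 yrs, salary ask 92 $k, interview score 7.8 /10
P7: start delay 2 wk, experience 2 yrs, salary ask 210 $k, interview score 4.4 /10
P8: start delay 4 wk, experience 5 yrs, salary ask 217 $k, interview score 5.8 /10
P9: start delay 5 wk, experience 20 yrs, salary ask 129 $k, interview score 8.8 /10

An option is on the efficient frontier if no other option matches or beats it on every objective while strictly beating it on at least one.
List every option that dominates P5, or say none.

P6, P9

P6: start delay 11≤11, experience 4≥3, salary ask 92≤214, interview score 7.8≥4.1 — dominates P5.
P9: start delay 5≤11, experience 20≥3, salary ask 129≤214, interview score 8.8≥4.1 — dominates P5.
Others (P1, P2, P3, P4, P7, P8) are each worse than P5 on at least one objective.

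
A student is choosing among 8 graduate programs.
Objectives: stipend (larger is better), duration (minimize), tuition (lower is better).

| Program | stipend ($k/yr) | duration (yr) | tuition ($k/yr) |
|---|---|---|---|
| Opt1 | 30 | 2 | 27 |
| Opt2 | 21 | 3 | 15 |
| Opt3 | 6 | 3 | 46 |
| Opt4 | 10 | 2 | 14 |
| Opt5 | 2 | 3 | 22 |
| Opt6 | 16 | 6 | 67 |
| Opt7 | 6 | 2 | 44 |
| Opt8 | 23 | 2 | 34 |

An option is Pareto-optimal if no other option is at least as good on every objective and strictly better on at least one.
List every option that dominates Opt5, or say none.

Opt2: stipend 21≥2, duration 3≤3, tuition 15≤22 — dominates Opt5.
Opt4: stipend 10≥2, duration 2≤3, tuition 14≤22 — dominates Opt5.
Others (Opt1, Opt3, Opt6, Opt7, Opt8) are each worse than Opt5 on at least one objective.

Opt2, Opt4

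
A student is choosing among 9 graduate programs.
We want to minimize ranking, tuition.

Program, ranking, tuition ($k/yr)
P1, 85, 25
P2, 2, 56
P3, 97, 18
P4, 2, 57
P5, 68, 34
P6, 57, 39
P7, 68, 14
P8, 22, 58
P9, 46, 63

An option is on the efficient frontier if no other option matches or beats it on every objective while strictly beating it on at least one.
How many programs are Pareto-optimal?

P1: dominated by P7 (ranking 68≤85, tuition 14≤25).
P2: not dominated.
P3: dominated by P7 (ranking 68≤97, tuition 14≤18).
P4: dominated by P2 (ranking 2≤2, tuition 56≤57).
P5: dominated by P7 (ranking 68≤68, tuition 14≤34).
P6: not dominated.
P7: not dominated (best tuition).
P8: dominated by P2 (ranking 2≤22, tuition 56≤58).
P9: dominated by P2 (ranking 2≤46, tuition 56≤63).
Pareto-optimal: P2, P6, P7 → 3.

3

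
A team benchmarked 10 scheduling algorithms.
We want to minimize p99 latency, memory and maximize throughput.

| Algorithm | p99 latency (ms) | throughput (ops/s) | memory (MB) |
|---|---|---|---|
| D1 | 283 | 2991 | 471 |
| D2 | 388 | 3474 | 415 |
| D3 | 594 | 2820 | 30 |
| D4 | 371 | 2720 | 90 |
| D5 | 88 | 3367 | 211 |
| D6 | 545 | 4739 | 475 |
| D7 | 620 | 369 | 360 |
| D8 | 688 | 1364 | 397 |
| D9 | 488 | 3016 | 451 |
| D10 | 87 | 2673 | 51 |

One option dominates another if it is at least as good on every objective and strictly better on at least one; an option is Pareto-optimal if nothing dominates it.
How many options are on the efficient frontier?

6

D1: dominated by D5 (p99 latency 88≤283, throughput 3367≥2991, memory 211≤471).
D2: not dominated.
D3: not dominated (best memory).
D4: not dominated.
D5: not dominated.
D6: not dominated (best throughput).
D7: dominated by D3 (p99 latency 594≤620, throughput 2820≥369, memory 30≤360).
D8: dominated by D3 (p99 latency 594≤688, throughput 2820≥1364, memory 30≤397).
D9: dominated by D2 (p99 latency 388≤488, throughput 3474≥3016, memory 415≤451).
D10: not dominated (best p99 latency).
Pareto-optimal: D2, D3, D4, D5, D6, D10 → 6.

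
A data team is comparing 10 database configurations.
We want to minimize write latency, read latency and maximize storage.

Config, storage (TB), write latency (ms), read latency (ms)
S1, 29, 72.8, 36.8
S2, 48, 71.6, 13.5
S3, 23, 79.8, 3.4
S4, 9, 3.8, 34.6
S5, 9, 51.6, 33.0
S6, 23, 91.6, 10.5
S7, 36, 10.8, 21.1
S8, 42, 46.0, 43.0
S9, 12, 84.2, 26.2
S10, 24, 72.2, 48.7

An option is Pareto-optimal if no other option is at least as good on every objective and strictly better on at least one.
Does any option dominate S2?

S1: worse on storage (29 vs 48).
S3: worse on storage (23 vs 48).
S4: worse on storage (9 vs 48).
S5: worse on storage (9 vs 48).
S6: worse on storage (23 vs 48).
S7: worse on storage (36 vs 48).
S8: worse on storage (42 vs 48).
S9: worse on storage (12 vs 48).
S10: worse on storage (24 vs 48).
No option is at least as good as S2 on every objective and strictly better on one.

No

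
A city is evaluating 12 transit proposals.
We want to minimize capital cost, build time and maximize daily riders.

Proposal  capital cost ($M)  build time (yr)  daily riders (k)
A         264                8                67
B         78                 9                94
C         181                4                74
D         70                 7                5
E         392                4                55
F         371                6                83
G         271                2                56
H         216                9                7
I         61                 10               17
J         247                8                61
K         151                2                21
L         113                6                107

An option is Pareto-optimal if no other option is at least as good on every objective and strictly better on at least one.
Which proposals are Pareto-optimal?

B, C, D, G, I, K, L

A: dominated by C (capital cost 181≤264, build time 4≤8, daily riders 74≥67).
B: not dominated.
C: not dominated.
D: not dominated.
E: dominated by C (capital cost 181≤392, build time 4≤4, daily riders 74≥55).
F: dominated by L (capital cost 113≤371, build time 6≤6, daily riders 107≥83).
G: not dominated.
H: dominated by B (capital cost 78≤216, build time 9≤9, daily riders 94≥7).
I: not dominated (best capital cost).
J: dominated by C (capital cost 181≤247, build time 4≤8, daily riders 74≥61).
K: not dominated.
L: not dominated (best daily riders).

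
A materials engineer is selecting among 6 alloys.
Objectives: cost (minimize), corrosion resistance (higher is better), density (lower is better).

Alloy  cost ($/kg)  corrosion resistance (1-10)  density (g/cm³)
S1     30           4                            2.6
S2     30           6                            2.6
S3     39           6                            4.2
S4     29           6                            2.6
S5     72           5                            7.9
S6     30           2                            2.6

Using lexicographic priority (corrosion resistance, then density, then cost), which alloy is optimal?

First maximize corrosion resistance: best is 6, kept {S2, S3, S4}.
Then minimize density: best is 2.6, kept {S2, S4}.
Then minimize cost: best is 29, kept {S4}.

S4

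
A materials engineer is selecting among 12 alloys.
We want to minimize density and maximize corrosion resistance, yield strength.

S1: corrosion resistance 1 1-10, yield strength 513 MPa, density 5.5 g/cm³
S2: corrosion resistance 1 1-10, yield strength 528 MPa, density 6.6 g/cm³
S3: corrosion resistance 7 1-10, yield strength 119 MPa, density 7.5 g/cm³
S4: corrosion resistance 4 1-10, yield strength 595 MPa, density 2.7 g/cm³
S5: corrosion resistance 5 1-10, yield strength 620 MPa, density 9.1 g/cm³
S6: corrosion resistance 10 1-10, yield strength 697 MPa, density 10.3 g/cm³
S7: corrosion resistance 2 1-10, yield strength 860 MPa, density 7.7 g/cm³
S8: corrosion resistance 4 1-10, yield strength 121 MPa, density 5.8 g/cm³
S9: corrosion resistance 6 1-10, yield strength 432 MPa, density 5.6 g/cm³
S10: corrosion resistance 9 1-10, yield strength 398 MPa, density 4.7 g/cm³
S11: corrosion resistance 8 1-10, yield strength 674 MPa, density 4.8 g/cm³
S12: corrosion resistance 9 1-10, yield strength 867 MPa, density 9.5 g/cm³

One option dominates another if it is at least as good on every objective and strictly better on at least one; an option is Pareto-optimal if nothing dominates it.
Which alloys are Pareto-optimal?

S1: dominated by S4 (corrosion resistance 4≥1, yield strength 595≥513, density 2.7≤5.5).
S2: dominated by S4 (corrosion resistance 4≥1, yield strength 595≥528, density 2.7≤6.6).
S3: dominated by S10 (corrosion resistance 9≥7, yield strength 398≥119, density 4.7≤7.5).
S4: not dominated (best density).
S5: dominated by S11 (corrosion resistance 8≥5, yield strength 674≥620, density 4.8≤9.1).
S6: not dominated (best corrosion resistance).
S7: not dominated.
S8: dominated by S4 (corrosion resistance 4≥4, yield strength 595≥121, density 2.7≤5.8).
S9: dominated by S11 (corrosion resistance 8≥6, yield strength 674≥432, density 4.8≤5.6).
S10: not dominated.
S11: not dominated.
S12: not dominated (best yield strength).

S4, S6, S7, S10, S11, S12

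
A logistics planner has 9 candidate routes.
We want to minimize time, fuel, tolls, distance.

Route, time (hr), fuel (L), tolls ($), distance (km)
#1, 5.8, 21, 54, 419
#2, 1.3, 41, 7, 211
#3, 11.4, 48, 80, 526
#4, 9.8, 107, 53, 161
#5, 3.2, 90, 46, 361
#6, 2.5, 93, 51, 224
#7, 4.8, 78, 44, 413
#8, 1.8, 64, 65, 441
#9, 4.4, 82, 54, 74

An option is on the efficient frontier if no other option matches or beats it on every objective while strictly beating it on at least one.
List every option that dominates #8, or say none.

#2

#2: time 1.3≤1.8, fuel 41≤64, tolls 7≤65, distance 211≤441 — dominates #8.
Others (#1, #3, #4, #5, #6, #7, #9) are each worse than #8 on at least one objective.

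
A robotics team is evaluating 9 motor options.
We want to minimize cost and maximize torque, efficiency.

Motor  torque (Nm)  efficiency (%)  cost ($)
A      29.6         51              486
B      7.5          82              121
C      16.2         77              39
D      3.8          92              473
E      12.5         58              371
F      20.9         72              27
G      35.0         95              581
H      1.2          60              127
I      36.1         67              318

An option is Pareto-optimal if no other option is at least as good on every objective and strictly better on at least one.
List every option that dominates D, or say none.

none

A: worse on efficiency (51 vs 92).
B: worse on efficiency (82 vs 92).
C: worse on efficiency (77 vs 92).
E: worse on efficiency (58 vs 92).
F: worse on efficiency (72 vs 92).
G: worse on cost (581 vs 473).
H: worse on torque (1.2 vs 3.8).
I: worse on efficiency (67 vs 92).
No option dominates D.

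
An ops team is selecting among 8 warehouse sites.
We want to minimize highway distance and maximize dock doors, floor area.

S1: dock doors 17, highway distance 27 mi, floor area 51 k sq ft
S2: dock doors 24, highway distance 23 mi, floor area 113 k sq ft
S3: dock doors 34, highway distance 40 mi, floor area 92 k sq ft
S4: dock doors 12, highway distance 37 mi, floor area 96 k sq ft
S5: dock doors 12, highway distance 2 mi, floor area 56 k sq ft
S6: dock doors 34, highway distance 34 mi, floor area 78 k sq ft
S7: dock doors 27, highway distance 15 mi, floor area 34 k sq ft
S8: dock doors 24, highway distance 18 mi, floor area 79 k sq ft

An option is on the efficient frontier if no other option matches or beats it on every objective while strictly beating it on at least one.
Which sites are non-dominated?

S1: dominated by S2 (dock doors 24≥17, highway distance 23≤27, floor area 113≥51).
S2: not dominated (best floor area).
S3: not dominated.
S4: dominated by S2 (dock doors 24≥12, highway distance 23≤37, floor area 113≥96).
S5: not dominated (best highway distance).
S6: not dominated.
S7: not dominated.
S8: not dominated.

S2, S3, S5, S6, S7, S8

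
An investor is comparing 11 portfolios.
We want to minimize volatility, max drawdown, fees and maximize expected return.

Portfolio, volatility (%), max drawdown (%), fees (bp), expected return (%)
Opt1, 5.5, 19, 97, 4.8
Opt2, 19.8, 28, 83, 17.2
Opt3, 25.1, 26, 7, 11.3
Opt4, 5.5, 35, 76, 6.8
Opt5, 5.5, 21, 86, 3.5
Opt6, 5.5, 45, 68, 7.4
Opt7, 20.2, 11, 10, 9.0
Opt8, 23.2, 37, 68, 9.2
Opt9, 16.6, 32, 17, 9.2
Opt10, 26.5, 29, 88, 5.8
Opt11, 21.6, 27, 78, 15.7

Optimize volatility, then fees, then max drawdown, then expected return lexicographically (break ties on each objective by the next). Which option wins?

Opt6

First minimize volatility: best is 5.5, kept {Opt1, Opt4, Opt5, Opt6}.
Then minimize fees: best is 68, kept {Opt6}.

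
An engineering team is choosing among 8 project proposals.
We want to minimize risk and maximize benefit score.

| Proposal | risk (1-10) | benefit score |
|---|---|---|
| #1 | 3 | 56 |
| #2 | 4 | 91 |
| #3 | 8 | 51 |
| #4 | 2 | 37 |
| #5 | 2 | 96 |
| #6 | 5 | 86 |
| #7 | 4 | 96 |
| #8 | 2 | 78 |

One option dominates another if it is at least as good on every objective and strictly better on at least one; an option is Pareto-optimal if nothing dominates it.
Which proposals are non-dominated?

#1: dominated by #5 (risk 2≤3, benefit score 96≥56).
#2: dominated by #5 (risk 2≤4, benefit score 96≥91).
#3: dominated by #1 (risk 3≤8, benefit score 56≥51).
#4: dominated by #5 (risk 2≤2, benefit score 96≥37).
#5: not dominated.
#6: dominated by #2 (risk 4≤5, benefit score 91≥86).
#7: dominated by #5 (risk 2≤4, benefit score 96≥96).
#8: dominated by #5 (risk 2≤2, benefit score 96≥78).

#5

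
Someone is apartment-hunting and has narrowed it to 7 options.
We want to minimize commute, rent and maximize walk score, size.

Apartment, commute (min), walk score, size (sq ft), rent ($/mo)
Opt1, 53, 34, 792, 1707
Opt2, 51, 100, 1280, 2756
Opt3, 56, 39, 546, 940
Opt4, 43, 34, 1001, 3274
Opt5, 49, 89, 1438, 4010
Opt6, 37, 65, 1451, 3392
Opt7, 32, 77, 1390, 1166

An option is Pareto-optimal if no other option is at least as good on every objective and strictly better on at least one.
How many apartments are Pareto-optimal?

5

Opt1: dominated by Opt7 (commute 32≤53, walk score 77≥34, size 1390≥792, rent 1166≤1707).
Opt2: not dominated (best walk score).
Opt3: not dominated (best rent).
Opt4: dominated by Opt7 (commute 32≤43, walk score 77≥34, size 1390≥1001, rent 1166≤3274).
Opt5: not dominated.
Opt6: not dominated (best size).
Opt7: not dominated (best commute).
Pareto-optimal: Opt2, Opt3, Opt5, Opt6, Opt7 → 5.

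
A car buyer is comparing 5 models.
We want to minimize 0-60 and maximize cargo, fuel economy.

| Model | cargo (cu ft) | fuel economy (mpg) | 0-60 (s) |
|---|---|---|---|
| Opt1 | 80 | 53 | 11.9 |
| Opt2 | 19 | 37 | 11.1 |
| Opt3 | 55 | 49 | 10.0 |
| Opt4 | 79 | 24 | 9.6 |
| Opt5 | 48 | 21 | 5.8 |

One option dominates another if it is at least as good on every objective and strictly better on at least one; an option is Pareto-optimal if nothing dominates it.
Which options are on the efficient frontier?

Opt1: not dominated (best cargo).
Opt2: dominated by Opt3 (cargo 55≥19, fuel economy 49≥37, 0-60 10.0≤11.1).
Opt3: not dominated.
Opt4: not dominated.
Opt5: not dominated (best 0-60).

Opt1, Opt3, Opt4, Opt5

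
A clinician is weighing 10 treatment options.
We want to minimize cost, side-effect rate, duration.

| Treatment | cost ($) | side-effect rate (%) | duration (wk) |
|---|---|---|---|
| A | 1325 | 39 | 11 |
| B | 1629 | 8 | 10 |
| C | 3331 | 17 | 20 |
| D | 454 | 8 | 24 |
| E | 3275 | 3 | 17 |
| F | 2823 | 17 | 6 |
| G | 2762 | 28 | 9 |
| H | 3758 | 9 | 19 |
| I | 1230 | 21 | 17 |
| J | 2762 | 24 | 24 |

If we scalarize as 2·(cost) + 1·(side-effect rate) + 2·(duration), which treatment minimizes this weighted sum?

A: 2·1325 + 1·39 + 2·11 = 2711
B: 2·1629 + 1·8 + 2·10 = 3286
C: 2·3331 + 1·17 + 2·20 = 6719
D: 2·454 + 1·8 + 2·24 = 964
E: 2·3275 + 1·3 + 2·17 = 6587
F: 2·2823 + 1·17 + 2·6 = 5675
G: 2·2762 + 1·28 + 2·9 = 5570
H: 2·3758 + 1·9 + 2·19 = 7563
I: 2·1230 + 1·21 + 2·17 = 2515
J: 2·2762 + 1·24 + 2·24 = 5596
Lowest: D at 964.

D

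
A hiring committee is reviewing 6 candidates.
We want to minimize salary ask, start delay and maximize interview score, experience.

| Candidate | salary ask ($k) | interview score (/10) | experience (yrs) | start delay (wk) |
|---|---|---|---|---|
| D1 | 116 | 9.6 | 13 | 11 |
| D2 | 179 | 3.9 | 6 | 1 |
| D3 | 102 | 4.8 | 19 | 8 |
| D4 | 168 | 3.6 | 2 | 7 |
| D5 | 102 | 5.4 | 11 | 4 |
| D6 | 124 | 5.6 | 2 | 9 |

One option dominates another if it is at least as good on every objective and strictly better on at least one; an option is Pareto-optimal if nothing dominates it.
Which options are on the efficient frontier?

D1, D2, D3, D5, D6

D1: not dominated (best interview score).
D2: not dominated (best start delay).
D3: not dominated (best experience).
D4: dominated by D5 (salary ask 102≤168, interview score 5.4≥3.6, experience 11≥2, start delay 4≤7).
D5: not dominated.
D6: not dominated.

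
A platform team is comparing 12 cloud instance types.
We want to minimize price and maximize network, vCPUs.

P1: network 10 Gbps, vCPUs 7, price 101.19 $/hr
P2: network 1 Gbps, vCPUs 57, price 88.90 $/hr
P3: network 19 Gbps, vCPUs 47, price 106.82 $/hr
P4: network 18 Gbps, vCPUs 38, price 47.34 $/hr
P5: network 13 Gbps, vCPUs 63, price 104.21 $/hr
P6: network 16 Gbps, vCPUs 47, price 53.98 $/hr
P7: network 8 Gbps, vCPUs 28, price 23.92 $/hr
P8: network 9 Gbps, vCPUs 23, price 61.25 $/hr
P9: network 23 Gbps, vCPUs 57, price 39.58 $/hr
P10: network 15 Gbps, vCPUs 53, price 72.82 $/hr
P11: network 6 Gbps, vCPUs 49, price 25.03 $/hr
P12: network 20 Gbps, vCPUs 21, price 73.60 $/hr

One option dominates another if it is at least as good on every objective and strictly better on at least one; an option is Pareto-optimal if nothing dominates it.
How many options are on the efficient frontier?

4

P1: dominated by P4 (network 18≥10, vCPUs 38≥7, price 47.34≤101.19).
P2: dominated by P9 (network 23≥1, vCPUs 57≥57, price 39.58≤88.90).
P3: dominated by P9 (network 23≥19, vCPUs 57≥47, price 39.58≤106.82).
P4: dominated by P9 (network 23≥18, vCPUs 57≥38, price 39.58≤47.34).
P5: not dominated (best vCPUs).
P6: dominated by P9 (network 23≥16, vCPUs 57≥47, price 39.58≤53.98).
P7: not dominated (best price).
P8: dominated by P4 (network 18≥9, vCPUs 38≥23, price 47.34≤61.25).
P9: not dominated (best network).
P10: dominated by P9 (network 23≥15, vCPUs 57≥53, price 39.58≤72.82).
P11: not dominated.
P12: dominated by P9 (network 23≥20, vCPUs 57≥21, price 39.58≤73.60).
Pareto-optimal: P5, P7, P9, P11 → 4.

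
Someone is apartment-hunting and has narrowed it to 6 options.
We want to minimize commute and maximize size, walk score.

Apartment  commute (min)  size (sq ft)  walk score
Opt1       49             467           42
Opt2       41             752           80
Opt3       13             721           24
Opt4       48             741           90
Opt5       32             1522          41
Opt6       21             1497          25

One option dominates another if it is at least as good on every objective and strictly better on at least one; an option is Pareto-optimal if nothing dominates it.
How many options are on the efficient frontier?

5

Opt1: dominated by Opt2 (commute 41≤49, size 752≥467, walk score 80≥42).
Opt2: not dominated.
Opt3: not dominated (best commute).
Opt4: not dominated (best walk score).
Opt5: not dominated (best size).
Opt6: not dominated.
Pareto-optimal: Opt2, Opt3, Opt4, Opt5, Opt6 → 5.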